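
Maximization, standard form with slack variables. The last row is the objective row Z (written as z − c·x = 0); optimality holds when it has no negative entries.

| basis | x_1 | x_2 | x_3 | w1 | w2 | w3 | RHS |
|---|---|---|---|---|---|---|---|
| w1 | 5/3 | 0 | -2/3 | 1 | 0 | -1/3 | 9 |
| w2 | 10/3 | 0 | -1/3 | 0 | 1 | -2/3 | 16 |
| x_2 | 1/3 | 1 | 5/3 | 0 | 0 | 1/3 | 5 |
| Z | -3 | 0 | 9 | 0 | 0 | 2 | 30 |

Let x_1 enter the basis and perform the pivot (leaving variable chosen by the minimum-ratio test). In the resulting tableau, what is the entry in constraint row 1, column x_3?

-1/2

Ratio test on column x_1 — row 1: 9/(5/3) = 27/5; row 2: 16/(10/3) = 24/5; row 3: 5/(1/3) = 15. Minimum is 24/5 at row 2 (w2 leaves); pivot element 10/3.
Divide row 2 by 10/3; eliminate column x_1 from the other rows.
Row 1 update in column x_3: -2/3 − (5/3)·(-1/10) = -1/2.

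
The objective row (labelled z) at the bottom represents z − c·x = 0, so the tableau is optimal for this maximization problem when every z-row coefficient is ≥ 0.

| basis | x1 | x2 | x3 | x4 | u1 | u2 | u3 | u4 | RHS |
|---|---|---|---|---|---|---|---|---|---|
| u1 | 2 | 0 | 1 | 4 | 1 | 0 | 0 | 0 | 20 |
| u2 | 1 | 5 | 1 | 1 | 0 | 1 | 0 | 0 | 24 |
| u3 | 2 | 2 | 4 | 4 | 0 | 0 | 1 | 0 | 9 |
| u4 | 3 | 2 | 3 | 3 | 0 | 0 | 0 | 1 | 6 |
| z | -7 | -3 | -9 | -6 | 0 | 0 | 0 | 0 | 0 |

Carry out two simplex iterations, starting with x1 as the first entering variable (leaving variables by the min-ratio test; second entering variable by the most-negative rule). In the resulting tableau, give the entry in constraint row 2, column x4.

0

Ratio test on column x1 — row 1: 20/2 = 10; row 2: 24/1 = 24; row 3: 9/2 = 9/2; row 4: 6/3 = 2. Minimum is 2 at row 4 (u4 leaves); pivot element 3.
Divide row 4 by 3; eliminate column x1 from the other rows.
Second iteration: most negative z-row entry is -2 in column x3, so x3 enters.
Ratio test on column x3 — row 1: entry -1 ≤ 0; row 2: entry 0 ≤ 0; row 3: 5/2 = 5/2; row 4: 2/1 = 2. Minimum is 2 at row 4 (x1 leaves); pivot element 1.
Divide row 4 by 1; eliminate column x3 from the other rows.
After both pivots, the entry at constraint row 2, column x4 is 0.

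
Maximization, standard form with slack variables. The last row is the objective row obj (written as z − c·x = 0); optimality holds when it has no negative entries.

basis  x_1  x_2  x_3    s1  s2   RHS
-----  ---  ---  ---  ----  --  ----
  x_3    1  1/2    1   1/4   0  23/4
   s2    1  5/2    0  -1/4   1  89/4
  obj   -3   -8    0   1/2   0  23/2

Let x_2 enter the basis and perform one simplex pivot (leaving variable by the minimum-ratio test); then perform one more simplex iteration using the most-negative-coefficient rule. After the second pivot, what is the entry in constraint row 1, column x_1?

8/3

Ratio test on column x_2 — row 1: (23/4)/(1/2) = 23/2; row 2: (89/4)/(5/2) = 89/10. Minimum is 89/10 at row 2 (s2 leaves); pivot element 5/2.
Divide row 2 by 5/2; eliminate column x_2 from the other rows.
Second iteration: most negative obj-row entry is -3/10 in column s1, so s1 enters.
Ratio test on column s1 — row 1: (13/10)/(3/10) = 13/3; row 2: entry -1/10 ≤ 0. Minimum is 13/3 at row 1 (x_3 leaves); pivot element 3/10.
Divide row 1 by 3/10; eliminate column s1 from the other rows.
After both pivots, the entry at constraint row 1, column x_1 is 8/3.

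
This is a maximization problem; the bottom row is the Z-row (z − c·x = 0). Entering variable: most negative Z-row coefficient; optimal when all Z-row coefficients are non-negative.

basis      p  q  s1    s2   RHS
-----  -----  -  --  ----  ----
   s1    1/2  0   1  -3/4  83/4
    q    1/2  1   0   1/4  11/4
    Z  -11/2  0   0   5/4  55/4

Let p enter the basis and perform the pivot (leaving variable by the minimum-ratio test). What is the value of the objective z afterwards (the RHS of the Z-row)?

44

Ratio test on column p — row 1: (83/4)/(1/2) = 83/2; row 2: (11/4)/(1/2) = 11/2. Minimum is 11/2 at row 2 (q leaves); pivot element 1/2.
Pivot on row 2; the Z-row RHS becomes 55/4 − (-11/2)·(11/2) = 44.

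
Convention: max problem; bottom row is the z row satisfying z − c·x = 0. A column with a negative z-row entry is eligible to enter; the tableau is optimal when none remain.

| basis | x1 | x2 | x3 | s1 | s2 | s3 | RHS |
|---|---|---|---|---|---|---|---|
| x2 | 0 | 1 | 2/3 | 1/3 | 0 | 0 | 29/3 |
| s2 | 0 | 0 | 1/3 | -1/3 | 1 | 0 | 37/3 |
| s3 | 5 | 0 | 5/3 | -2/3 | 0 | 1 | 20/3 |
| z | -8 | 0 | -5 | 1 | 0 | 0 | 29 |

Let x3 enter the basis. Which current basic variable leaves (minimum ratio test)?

Column x3 entries and ratios — x2: (29/3)/(2/3) = 29/2; s2: (37/3)/(1/3) = 37; s3: (20/3)/(5/3) = 4.
Smallest ratio is 4 in the row of s3, so s3 leaves.

s3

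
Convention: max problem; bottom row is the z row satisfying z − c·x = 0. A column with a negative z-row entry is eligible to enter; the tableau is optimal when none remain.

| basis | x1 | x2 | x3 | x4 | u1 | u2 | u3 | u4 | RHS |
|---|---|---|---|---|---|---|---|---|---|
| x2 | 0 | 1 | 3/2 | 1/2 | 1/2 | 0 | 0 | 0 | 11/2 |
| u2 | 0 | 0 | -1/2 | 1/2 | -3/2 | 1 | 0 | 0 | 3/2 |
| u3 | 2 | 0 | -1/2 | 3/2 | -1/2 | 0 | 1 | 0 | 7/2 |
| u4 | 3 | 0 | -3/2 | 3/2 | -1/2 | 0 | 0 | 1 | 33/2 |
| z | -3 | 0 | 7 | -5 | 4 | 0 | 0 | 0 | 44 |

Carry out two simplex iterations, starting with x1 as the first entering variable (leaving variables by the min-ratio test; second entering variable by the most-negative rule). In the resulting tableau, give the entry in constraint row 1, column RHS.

Ratio test on column x1 — row 1: entry 0 ≤ 0; row 2: entry 0 ≤ 0; row 3: (7/2)/2 = 7/4; row 4: (33/2)/3 = 11/2. Minimum is 7/4 at row 3 (u3 leaves); pivot element 2.
Divide row 3 by 2; eliminate column x1 from the other rows.
Second iteration: most negative z-row entry is -11/4 in column x4, so x4 enters.
Ratio test on column x4 — row 1: (11/2)/(1/2) = 11; row 2: (3/2)/(1/2) = 3; row 3: (7/4)/(3/4) = 7/3; row 4: entry -3/4 ≤ 0. Minimum is 7/3 at row 3 (x1 leaves); pivot element 3/4.
Divide row 3 by 3/4; eliminate column x4 from the other rows.
After both pivots, the entry at constraint row 1, column RHS is 13/3.

13/3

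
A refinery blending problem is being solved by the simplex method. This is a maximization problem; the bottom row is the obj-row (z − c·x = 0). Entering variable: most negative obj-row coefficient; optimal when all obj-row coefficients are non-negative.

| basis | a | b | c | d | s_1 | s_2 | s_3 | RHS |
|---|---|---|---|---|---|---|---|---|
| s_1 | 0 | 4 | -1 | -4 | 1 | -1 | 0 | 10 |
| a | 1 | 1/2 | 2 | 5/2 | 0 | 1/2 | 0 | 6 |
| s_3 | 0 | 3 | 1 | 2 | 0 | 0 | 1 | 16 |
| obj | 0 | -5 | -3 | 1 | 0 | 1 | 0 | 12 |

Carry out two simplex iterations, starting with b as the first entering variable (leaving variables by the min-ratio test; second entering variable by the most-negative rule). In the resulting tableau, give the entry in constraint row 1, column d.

-11/17

Ratio test on column b — row 1: 10/4 = 5/2; row 2: 6/(1/2) = 12; row 3: 16/3 = 16/3. Minimum is 5/2 at row 1 (s_1 leaves); pivot element 4.
Divide row 1 by 4; eliminate column b from the other rows.
Second iteration: most negative obj-row entry is -17/4 in column c, so c enters.
Ratio test on column c — row 1: entry -1/4 ≤ 0; row 2: (19/4)/(17/8) = 38/17; row 3: (17/2)/(7/4) = 34/7. Minimum is 38/17 at row 2 (a leaves); pivot element 17/8.
Divide row 2 by 17/8; eliminate column c from the other rows.
After both pivots, the entry at constraint row 1, column d is -11/17.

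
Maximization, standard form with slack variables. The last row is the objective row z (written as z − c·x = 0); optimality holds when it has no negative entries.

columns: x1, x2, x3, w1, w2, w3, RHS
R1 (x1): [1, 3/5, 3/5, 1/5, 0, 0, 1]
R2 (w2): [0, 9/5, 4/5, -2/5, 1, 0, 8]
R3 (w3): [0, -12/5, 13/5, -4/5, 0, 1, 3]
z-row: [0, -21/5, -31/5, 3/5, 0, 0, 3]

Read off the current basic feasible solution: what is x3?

x3 is not in the basis, so in the current basic feasible solution x3 = 0.

0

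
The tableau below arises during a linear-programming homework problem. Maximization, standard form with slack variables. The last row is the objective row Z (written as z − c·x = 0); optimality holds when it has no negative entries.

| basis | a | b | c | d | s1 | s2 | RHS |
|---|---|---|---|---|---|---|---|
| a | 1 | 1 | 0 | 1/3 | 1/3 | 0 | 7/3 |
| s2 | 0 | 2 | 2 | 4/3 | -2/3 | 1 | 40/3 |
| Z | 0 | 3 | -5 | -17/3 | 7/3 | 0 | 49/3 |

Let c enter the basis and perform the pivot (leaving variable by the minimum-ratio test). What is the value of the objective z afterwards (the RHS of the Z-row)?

149/3

Ratio test on column c — row 1: entry 0 ≤ 0; row 2: (40/3)/2 = 20/3. Minimum is 20/3 at row 2 (s2 leaves); pivot element 2.
Pivot on row 2; the Z-row RHS becomes 49/3 − (-5)·(20/3) = 149/3.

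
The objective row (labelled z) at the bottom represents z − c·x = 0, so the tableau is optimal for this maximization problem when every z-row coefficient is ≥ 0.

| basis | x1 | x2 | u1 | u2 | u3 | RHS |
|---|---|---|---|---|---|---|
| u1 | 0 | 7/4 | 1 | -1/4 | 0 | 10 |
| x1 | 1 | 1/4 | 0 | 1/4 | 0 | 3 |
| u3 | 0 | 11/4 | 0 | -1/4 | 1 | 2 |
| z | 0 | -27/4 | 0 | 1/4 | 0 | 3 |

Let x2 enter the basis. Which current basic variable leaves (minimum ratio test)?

Column x2 entries and ratios — u1: 10/(7/4) = 40/7; x1: 3/(1/4) = 12; u3: 2/(11/4) = 8/11.
Smallest ratio is 8/11 in the row of u3, so u3 leaves.

u3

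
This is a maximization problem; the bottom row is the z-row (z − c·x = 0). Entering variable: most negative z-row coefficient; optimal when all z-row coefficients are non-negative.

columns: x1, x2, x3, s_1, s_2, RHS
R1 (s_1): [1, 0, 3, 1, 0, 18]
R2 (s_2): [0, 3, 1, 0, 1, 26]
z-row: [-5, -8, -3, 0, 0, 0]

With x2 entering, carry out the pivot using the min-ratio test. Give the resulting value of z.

Ratio test on column x2 — row 1: entry 0 ≤ 0; row 2: 26/3 = 26/3. Minimum is 26/3 at row 2 (s_2 leaves); pivot element 3.
Pivot on row 2; the z-row RHS becomes 0 − (-8)·(26/3) = 208/3.

208/3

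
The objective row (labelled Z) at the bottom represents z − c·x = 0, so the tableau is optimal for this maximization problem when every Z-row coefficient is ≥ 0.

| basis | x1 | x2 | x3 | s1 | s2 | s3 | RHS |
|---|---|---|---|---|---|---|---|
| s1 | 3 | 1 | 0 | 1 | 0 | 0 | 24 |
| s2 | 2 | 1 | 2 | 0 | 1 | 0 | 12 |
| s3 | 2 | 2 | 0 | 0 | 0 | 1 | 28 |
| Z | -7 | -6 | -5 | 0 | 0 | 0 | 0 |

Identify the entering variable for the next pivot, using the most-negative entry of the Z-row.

x1

Negative Z-row entries: x1: -7, x2: -6, x3: -5.
The most negative is -7 in column x1, so x1 enters.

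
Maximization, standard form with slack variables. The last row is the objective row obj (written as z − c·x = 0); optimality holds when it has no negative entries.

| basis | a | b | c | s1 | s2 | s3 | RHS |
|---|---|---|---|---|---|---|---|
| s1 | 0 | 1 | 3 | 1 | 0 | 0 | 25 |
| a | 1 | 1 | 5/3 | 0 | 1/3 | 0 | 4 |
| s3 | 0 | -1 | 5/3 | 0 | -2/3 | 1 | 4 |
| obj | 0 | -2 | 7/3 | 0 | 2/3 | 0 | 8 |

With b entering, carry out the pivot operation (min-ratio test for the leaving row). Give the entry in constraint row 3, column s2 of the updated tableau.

Ratio test on column b — row 1: 25/1 = 25; row 2: 4/1 = 4; row 3: entry -1 ≤ 0. Minimum is 4 at row 2 (a leaves); pivot element 1.
Divide row 2 by 1; eliminate column b from the other rows.
Row 3 update in column s2: -2/3 − (-1)·(1/3) = -1/3.

-1/3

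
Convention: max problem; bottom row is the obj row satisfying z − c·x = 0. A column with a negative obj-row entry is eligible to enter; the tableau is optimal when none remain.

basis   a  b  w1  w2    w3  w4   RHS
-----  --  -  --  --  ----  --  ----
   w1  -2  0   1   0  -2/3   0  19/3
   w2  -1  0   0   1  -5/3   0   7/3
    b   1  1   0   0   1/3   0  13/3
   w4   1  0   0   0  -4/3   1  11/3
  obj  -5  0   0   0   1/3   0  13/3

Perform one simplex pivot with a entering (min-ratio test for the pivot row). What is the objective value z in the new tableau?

Ratio test on column a — row 1: entry -2 ≤ 0; row 2: entry -1 ≤ 0; row 3: (13/3)/1 = 13/3; row 4: (11/3)/1 = 11/3. Minimum is 11/3 at row 4 (w4 leaves); pivot element 1.
Pivot on row 4; the obj-row RHS becomes 13/3 − (-5)·(11/3) = 68/3.

68/3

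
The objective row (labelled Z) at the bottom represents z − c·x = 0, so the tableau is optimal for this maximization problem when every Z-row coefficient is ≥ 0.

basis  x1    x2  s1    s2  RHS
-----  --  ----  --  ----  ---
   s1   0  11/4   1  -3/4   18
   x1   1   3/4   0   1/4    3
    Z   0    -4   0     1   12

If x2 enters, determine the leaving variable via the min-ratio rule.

Column x2 entries and ratios — s1: 18/(11/4) = 72/11; x1: 3/(3/4) = 4.
Smallest ratio is 4 in the row of x1, so x1 leaves.

x1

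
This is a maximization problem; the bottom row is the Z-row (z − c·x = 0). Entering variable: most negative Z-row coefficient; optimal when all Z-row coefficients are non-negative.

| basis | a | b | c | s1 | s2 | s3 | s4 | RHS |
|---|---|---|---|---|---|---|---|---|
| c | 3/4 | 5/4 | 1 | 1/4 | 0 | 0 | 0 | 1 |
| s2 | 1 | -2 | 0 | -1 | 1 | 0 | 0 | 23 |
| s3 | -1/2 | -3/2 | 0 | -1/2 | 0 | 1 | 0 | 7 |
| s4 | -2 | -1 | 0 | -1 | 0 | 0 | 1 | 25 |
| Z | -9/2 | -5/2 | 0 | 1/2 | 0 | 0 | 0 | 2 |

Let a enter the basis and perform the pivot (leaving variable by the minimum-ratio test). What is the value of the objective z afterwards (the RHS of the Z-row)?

8

Ratio test on column a — row 1: 1/(3/4) = 4/3; row 2: 23/1 = 23; row 3: entry -1/2 ≤ 0; row 4: entry -2 ≤ 0. Minimum is 4/3 at row 1 (c leaves); pivot element 3/4.
Pivot on row 1; the Z-row RHS becomes 2 − (-9/2)·(4/3) = 8.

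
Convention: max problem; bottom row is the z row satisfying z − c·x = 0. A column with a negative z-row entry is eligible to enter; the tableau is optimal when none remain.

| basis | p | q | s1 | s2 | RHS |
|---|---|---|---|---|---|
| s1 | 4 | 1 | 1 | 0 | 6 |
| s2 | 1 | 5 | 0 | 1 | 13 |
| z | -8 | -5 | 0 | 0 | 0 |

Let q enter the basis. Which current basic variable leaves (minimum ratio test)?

s2

Column q entries and ratios — s1: 6/1 = 6; s2: 13/5 = 13/5.
Smallest ratio is 13/5 in the row of s2, so s2 leaves.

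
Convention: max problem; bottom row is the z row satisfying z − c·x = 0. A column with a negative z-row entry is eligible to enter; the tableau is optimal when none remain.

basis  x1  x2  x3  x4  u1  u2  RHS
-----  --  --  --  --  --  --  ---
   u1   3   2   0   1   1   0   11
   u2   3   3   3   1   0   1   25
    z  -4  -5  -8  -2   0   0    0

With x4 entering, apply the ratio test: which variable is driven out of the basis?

Column x4 entries and ratios — u1: 11/1 = 11; u2: 25/1 = 25.
Smallest ratio is 11 in the row of u1, so u1 leaves.

u1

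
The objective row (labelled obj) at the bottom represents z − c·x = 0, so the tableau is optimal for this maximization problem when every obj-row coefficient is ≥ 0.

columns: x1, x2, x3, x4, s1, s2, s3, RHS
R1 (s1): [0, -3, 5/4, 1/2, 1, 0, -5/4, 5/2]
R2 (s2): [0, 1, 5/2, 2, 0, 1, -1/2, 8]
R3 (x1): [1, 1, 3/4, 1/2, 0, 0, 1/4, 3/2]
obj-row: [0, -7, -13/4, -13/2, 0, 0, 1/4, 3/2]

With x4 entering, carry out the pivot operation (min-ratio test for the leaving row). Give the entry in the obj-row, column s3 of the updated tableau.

Ratio test on column x4 — row 1: (5/2)/(1/2) = 5; row 2: 8/2 = 4; row 3: (3/2)/(1/2) = 3. Minimum is 3 at row 3 (x1 leaves); pivot element 1/2.
Divide row 3 by 1/2; eliminate column x4 from the other rows.
obj-row update in column s3: 1/4 − (-13/2)·(1/2) = 7/2.

7/2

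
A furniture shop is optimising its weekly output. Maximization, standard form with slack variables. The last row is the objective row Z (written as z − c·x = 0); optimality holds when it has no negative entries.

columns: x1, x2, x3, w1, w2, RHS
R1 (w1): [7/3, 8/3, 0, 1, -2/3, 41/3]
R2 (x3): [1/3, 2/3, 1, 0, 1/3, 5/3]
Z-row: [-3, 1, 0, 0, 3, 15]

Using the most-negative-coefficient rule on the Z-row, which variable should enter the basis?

x1

Negative Z-row entries: x1: -3.
The most negative is -3 in column x1, so x1 enters.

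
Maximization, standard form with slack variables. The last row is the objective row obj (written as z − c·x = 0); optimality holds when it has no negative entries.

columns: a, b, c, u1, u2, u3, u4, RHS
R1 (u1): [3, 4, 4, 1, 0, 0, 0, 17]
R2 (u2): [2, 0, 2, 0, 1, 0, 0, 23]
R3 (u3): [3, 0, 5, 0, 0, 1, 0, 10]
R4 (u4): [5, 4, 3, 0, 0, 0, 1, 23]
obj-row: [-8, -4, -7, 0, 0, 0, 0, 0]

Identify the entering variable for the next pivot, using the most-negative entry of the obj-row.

a

Negative obj-row entries: a: -8, b: -4, c: -7.
The most negative is -8 in column a, so a enters.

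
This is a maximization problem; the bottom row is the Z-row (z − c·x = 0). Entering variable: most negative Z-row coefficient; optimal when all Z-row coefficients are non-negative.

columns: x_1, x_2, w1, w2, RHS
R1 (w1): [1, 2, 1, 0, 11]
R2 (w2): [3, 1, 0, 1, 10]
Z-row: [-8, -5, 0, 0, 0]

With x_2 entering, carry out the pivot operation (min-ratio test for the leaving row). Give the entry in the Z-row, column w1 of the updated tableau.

Ratio test on column x_2 — row 1: 11/2 = 11/2; row 2: 10/1 = 10. Minimum is 11/2 at row 1 (w1 leaves); pivot element 2.
Divide row 1 by 2; eliminate column x_2 from the other rows.
Z-row update in column w1: 0 − (-5)·(1/2) = 5/2.

5/2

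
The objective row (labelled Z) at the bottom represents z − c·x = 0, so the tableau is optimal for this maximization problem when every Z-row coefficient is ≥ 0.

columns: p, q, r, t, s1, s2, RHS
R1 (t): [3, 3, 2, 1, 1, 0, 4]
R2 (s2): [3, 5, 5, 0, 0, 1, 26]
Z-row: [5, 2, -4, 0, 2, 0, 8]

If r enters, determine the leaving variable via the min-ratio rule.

t

Column r entries and ratios — t: 4/2 = 2; s2: 26/5 = 26/5.
Smallest ratio is 2 in the row of t, so t leaves.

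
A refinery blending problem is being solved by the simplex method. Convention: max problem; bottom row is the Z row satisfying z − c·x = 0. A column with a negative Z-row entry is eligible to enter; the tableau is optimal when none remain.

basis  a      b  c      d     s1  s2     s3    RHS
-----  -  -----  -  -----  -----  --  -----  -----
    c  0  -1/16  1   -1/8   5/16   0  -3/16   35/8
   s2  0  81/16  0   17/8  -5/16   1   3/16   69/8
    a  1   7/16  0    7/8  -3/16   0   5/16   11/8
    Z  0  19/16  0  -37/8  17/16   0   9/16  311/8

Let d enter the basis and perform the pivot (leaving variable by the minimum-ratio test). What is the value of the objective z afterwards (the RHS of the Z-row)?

Ratio test on column d — row 1: entry -1/8 ≤ 0; row 2: (69/8)/(17/8) = 69/17; row 3: (11/8)/(7/8) = 11/7. Minimum is 11/7 at row 3 (a leaves); pivot element 7/8.
Pivot on row 3; the Z-row RHS becomes 311/8 − (-37/8)·(11/7) = 323/7.

323/7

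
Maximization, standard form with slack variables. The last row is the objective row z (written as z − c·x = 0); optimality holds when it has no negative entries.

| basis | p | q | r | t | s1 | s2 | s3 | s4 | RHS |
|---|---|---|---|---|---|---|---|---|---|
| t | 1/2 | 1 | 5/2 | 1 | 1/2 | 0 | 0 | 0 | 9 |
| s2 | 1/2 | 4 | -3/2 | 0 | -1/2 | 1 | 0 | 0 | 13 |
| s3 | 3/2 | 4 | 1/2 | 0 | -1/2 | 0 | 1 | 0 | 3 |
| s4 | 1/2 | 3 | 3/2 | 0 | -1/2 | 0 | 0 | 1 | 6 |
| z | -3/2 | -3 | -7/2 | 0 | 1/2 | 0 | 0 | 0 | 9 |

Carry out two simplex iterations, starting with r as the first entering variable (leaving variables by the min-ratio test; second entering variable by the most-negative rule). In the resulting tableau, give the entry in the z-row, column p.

Ratio test on column r — row 1: 9/(5/2) = 18/5; row 2: entry -3/2 ≤ 0; row 3: 3/(1/2) = 6; row 4: 6/(3/2) = 4. Minimum is 18/5 at row 1 (t leaves); pivot element 5/2.
Divide row 1 by 5/2; eliminate column r from the other rows.
Second iteration: most negative z-row entry is -8/5 in column q, so q enters.
Ratio test on column q — row 1: (18/5)/(2/5) = 9; row 2: (92/5)/(23/5) = 4; row 3: (6/5)/(19/5) = 6/19; row 4: (3/5)/(12/5) = 1/4. Minimum is 1/4 at row 4 (s4 leaves); pivot element 12/5.
Divide row 4 by 12/5; eliminate column q from the other rows.
After both pivots, the entry at the z-row, column p is -2/3.

-2/3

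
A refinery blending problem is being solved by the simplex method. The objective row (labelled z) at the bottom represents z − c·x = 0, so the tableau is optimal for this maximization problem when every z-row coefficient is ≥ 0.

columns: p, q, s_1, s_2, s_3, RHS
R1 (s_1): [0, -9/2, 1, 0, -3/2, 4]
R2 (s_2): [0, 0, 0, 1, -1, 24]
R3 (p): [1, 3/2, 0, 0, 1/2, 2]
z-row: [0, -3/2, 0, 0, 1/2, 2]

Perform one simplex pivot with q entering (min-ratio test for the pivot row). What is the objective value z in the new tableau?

Ratio test on column q — row 1: entry -9/2 ≤ 0; row 2: entry 0 ≤ 0; row 3: 2/(3/2) = 4/3. Minimum is 4/3 at row 3 (p leaves); pivot element 3/2.
Pivot on row 3; the z-row RHS becomes 2 − (-3/2)·(4/3) = 4.

4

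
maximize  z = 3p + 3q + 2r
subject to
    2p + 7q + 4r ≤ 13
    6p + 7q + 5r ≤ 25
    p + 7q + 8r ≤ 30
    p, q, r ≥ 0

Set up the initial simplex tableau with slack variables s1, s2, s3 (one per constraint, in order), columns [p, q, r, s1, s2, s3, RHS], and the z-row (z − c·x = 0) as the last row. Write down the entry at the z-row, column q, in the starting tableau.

-3

The z-row carries the negated objective coefficients: the q entry is -3.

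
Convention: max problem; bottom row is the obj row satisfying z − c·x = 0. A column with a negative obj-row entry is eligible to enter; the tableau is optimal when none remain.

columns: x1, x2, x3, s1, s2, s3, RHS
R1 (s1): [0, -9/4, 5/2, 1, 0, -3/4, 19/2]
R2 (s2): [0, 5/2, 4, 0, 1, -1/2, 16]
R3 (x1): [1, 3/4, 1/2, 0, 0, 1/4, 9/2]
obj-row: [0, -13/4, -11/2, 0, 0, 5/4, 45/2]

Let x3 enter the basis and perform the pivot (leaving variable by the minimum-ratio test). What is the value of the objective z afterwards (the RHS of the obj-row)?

217/5

Ratio test on column x3 — row 1: (19/2)/(5/2) = 19/5; row 2: 16/4 = 4; row 3: (9/2)/(1/2) = 9. Minimum is 19/5 at row 1 (s1 leaves); pivot element 5/2.
Pivot on row 1; the obj-row RHS becomes 45/2 − (-11/2)·(19/5) = 217/5.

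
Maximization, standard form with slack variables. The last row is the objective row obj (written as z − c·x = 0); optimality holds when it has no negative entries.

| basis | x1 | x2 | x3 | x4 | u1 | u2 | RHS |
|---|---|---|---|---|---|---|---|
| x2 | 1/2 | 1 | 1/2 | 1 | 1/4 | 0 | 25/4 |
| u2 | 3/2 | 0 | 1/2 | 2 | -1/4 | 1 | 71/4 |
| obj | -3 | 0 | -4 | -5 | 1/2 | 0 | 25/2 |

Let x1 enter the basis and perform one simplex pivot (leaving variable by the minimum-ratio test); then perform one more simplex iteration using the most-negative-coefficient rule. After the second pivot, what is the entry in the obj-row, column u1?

Ratio test on column x1 — row 1: (25/4)/(1/2) = 25/2; row 2: (71/4)/(3/2) = 71/6. Minimum is 71/6 at row 2 (u2 leaves); pivot element 3/2.
Divide row 2 by 3/2; eliminate column x1 from the other rows.
Second iteration: most negative obj-row entry is -3 in column x3, so x3 enters.
Ratio test on column x3 — row 1: (1/3)/(1/3) = 1; row 2: (71/6)/(1/3) = 71/2. Minimum is 1 at row 1 (x2 leaves); pivot element 1/3.
Divide row 1 by 1/3; eliminate column x3 from the other rows.
After both pivots, the entry at the obj-row, column u1 is 3.

3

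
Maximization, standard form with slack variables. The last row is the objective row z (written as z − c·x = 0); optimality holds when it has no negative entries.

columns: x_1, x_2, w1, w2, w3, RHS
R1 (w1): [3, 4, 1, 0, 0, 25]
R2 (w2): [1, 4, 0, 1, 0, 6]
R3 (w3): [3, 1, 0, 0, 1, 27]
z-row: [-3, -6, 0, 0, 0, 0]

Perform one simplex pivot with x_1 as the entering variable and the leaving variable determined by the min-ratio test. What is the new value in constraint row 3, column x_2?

Ratio test on column x_1 — row 1: 25/3 = 25/3; row 2: 6/1 = 6; row 3: 27/3 = 9. Minimum is 6 at row 2 (w2 leaves); pivot element 1.
Divide row 2 by 1; eliminate column x_1 from the other rows.
Row 3 update in column x_2: 1 − 3·4 = -11.

-11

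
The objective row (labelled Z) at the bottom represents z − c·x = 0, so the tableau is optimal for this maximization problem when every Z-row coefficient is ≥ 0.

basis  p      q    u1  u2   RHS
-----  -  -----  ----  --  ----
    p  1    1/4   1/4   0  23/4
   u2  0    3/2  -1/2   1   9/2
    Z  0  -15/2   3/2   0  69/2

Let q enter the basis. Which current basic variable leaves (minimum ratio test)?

Column q entries and ratios — p: (23/4)/(1/4) = 23; u2: (9/2)/(3/2) = 3.
Smallest ratio is 3 in the row of u2, so u2 leaves.

u2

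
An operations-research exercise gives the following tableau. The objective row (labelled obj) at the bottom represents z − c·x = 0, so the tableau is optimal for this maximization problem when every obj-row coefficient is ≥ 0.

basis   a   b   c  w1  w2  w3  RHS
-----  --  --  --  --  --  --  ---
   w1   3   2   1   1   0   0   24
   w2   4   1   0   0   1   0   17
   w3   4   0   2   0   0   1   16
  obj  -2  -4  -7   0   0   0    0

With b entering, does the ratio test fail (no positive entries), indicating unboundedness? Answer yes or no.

Column b has positive entries in row(s) 1, 2, so the ratio test bounds it — not unbounded.

no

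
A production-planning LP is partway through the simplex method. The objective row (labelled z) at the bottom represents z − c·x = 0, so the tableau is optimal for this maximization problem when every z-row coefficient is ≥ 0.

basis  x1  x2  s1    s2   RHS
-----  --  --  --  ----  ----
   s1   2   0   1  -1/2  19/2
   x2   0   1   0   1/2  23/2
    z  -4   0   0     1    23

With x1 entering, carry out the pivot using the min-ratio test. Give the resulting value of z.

Ratio test on column x1 — row 1: (19/2)/2 = 19/4; row 2: entry 0 ≤ 0. Minimum is 19/4 at row 1 (s1 leaves); pivot element 2.
Pivot on row 1; the z-row RHS becomes 23 − (-4)·(19/4) = 42.

42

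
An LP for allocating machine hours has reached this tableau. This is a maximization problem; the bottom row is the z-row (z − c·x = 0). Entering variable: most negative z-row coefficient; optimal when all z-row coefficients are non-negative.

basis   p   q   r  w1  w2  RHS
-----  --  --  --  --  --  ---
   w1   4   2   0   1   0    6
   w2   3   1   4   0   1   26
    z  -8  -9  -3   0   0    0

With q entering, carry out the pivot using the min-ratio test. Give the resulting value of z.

27

Ratio test on column q — row 1: 6/2 = 3; row 2: 26/1 = 26. Minimum is 3 at row 1 (w1 leaves); pivot element 2.
Pivot on row 1; the z-row RHS becomes 0 − (-9)·3 = 27.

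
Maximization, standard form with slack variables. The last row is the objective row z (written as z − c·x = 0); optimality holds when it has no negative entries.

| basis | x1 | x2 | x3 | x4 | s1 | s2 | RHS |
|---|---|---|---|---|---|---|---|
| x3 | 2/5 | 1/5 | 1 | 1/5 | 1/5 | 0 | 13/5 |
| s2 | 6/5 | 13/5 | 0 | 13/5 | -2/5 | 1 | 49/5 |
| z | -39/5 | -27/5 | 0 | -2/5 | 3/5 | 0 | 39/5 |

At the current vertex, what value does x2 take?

x2 is not in the basis, so in the current basic feasible solution x2 = 0.

0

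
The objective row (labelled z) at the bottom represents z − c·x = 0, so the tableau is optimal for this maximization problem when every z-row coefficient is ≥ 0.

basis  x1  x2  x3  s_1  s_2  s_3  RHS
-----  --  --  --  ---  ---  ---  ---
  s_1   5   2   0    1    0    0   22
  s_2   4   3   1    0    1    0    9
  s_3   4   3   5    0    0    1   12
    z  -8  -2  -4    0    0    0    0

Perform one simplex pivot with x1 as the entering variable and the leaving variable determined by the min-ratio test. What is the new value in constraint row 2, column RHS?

9/4

Ratio test on column x1 — row 1: 22/5 = 22/5; row 2: 9/4 = 9/4; row 3: 12/4 = 3. Minimum is 9/4 at row 2 (s_2 leaves); pivot element 4.
Divide row 2 by 4; eliminate column x1 from the other rows.
In the new row 2, the RHS entry is the old entry divided by the pivot: 9/4 = 9/4.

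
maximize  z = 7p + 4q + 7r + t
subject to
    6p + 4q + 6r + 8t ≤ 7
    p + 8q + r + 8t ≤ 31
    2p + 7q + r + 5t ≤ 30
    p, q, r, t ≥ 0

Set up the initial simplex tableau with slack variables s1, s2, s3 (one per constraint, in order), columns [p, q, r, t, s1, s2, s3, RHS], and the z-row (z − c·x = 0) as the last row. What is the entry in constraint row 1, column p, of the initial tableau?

6

Constraint 1 has coefficient 6 on p.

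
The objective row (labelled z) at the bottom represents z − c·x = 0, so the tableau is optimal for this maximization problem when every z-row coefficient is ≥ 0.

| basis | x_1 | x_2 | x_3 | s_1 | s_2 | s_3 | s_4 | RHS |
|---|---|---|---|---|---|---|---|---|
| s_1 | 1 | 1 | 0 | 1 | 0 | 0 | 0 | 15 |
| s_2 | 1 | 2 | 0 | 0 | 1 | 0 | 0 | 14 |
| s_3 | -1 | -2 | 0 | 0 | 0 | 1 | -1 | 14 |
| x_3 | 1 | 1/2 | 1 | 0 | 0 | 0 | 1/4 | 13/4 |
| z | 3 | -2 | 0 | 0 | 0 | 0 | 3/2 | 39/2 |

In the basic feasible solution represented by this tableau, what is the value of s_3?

s_3 is basic (row 3); its value is the RHS of that row, 14.

14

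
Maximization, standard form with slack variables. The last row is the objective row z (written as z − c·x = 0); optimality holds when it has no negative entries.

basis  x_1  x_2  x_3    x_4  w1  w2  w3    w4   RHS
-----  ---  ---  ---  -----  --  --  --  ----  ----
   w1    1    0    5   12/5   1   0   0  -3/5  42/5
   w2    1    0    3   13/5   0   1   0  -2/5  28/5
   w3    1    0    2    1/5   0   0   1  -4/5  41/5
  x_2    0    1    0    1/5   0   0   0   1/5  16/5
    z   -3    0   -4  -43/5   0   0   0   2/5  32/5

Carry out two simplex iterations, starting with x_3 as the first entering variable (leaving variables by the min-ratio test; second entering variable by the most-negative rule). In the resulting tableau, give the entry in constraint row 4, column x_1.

Ratio test on column x_3 — row 1: (42/5)/5 = 42/25; row 2: (28/5)/3 = 28/15; row 3: (41/5)/2 = 41/10; row 4: entry 0 ≤ 0. Minimum is 42/25 at row 1 (w1 leaves); pivot element 5.
Divide row 1 by 5; eliminate column x_3 from the other rows.
Second iteration: most negative z-row entry is -167/25 in column x_4, so x_4 enters.
Ratio test on column x_4 — row 1: (42/25)/(12/25) = 7/2; row 2: (14/25)/(29/25) = 14/29; row 3: entry -19/25 ≤ 0; row 4: (16/5)/(1/5) = 16. Minimum is 14/29 at row 2 (w2 leaves); pivot element 29/25.
Divide row 2 by 29/25; eliminate column x_4 from the other rows.
After both pivots, the entry at constraint row 4, column x_1 is -2/29.

-2/29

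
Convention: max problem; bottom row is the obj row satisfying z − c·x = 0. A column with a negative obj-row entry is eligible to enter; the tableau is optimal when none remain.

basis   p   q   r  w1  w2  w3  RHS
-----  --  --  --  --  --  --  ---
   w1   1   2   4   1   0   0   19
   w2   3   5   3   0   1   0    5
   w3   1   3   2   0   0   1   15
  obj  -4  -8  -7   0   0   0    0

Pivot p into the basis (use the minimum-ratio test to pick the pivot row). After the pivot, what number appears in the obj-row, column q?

-4/3

Ratio test on column p — row 1: 19/1 = 19; row 2: 5/3 = 5/3; row 3: 15/1 = 15. Minimum is 5/3 at row 2 (w2 leaves); pivot element 3.
Divide row 2 by 3; eliminate column p from the other rows.
obj-row update in column q: -8 − (-4)·(5/3) = -4/3.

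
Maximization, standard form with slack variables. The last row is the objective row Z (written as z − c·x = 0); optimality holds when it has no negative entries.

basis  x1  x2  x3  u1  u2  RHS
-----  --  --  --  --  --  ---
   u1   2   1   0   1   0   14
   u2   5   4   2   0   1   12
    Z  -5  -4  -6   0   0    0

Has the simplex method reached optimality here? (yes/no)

no

The Z-row has a negative entry -6 in column x3, so it is not optimal.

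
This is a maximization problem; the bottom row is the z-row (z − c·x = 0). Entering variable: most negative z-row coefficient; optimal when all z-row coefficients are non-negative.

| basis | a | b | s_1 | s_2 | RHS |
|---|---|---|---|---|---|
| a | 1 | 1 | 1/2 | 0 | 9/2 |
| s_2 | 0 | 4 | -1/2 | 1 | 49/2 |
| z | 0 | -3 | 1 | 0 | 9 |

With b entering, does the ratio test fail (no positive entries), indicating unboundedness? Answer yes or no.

Column b has positive entries in row(s) 1, 2, so the ratio test bounds it — not unbounded.

no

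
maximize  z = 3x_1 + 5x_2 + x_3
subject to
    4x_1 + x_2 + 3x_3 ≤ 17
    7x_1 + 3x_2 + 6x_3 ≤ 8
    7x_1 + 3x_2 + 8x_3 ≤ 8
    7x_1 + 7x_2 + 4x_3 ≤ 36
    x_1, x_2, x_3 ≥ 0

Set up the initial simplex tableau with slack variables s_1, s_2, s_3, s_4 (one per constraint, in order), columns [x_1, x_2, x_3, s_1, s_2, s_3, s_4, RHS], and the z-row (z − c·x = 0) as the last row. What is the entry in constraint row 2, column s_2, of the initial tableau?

1

Slack s_2 belongs to constraint 2; its column is the unit vector e_2, so the entry in row 2 is 1.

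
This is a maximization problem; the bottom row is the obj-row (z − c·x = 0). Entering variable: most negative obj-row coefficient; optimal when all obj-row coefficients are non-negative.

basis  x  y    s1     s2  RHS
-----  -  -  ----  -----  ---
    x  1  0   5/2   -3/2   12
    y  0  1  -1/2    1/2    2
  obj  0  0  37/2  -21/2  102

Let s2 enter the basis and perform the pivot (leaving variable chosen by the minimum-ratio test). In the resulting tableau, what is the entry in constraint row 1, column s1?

1

Ratio test on column s2 — row 1: entry -3/2 ≤ 0; row 2: 2/(1/2) = 4. Minimum is 4 at row 2 (y leaves); pivot element 1/2.
Divide row 2 by 1/2; eliminate column s2 from the other rows.
Row 1 update in column s1: 5/2 − (-3/2)·(-1) = 1.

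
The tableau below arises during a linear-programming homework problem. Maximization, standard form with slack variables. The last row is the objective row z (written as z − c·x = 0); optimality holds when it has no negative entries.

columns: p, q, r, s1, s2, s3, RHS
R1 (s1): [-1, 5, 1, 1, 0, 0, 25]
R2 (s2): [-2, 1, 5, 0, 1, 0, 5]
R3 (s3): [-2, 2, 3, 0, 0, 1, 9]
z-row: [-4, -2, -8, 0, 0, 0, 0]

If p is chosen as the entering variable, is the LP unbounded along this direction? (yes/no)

Every constraint-row entry in column p is ≤ 0, so increasing p is unbounded.

yes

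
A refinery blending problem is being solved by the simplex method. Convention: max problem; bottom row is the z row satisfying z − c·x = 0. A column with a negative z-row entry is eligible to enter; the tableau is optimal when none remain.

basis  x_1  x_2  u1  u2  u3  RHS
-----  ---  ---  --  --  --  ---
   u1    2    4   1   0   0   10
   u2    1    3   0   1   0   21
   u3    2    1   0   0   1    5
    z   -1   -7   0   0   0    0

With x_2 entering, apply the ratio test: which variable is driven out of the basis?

Column x_2 entries and ratios — u1: 10/4 = 5/2; u2: 21/3 = 7; u3: 5/1 = 5.
Smallest ratio is 5/2 in the row of u1, so u1 leaves.

u1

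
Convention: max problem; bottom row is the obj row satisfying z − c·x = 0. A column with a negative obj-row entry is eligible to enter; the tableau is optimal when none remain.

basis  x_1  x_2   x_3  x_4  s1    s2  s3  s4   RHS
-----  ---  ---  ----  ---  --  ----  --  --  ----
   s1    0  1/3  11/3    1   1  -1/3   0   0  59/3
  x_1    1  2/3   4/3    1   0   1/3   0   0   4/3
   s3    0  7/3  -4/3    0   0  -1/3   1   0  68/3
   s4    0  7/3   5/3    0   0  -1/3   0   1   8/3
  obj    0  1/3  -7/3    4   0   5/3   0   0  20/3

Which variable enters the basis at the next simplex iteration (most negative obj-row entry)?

x_3

Negative obj-row entries: x_3: -7/3.
The most negative is -7/3 in column x_3, so x_3 enters.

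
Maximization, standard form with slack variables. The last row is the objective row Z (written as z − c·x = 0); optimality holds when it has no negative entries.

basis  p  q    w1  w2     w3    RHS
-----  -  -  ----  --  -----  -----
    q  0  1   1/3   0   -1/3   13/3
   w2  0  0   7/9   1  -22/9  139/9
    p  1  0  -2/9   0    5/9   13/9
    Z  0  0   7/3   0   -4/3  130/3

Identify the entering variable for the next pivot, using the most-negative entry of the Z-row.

w3

Negative Z-row entries: w3: -4/3.
The most negative is -4/3 in column w3, so w3 enters.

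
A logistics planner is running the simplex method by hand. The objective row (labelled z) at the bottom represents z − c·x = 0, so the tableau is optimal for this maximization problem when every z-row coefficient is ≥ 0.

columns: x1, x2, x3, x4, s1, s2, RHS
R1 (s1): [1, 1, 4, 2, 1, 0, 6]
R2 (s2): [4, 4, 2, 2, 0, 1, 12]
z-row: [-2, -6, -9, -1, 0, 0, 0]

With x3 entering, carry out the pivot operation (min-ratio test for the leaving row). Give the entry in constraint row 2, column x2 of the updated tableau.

7/2

Ratio test on column x3 — row 1: 6/4 = 3/2; row 2: 12/2 = 6. Minimum is 3/2 at row 1 (s1 leaves); pivot element 4.
Divide row 1 by 4; eliminate column x3 from the other rows.
Row 2 update in column x2: 4 − 2·(1/4) = 7/2.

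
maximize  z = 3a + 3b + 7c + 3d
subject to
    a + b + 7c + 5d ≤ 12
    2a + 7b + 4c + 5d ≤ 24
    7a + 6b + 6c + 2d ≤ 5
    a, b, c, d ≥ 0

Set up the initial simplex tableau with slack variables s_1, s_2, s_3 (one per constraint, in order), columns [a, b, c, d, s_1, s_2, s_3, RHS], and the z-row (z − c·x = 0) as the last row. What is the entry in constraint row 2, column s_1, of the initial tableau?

0

Slack s_1 belongs to constraint 1; its column is the unit vector e_1, so the entry in row 2 is 0.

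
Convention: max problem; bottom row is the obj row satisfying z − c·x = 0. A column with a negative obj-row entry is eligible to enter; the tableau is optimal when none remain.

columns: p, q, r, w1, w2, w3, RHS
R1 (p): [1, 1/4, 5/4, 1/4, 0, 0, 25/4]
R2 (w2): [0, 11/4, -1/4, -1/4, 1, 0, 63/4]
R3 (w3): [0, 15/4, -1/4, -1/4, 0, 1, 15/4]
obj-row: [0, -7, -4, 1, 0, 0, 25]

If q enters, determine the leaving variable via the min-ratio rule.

w3

Column q entries and ratios — p: (25/4)/(1/4) = 25; w2: (63/4)/(11/4) = 63/11; w3: (15/4)/(15/4) = 1.
Smallest ratio is 1 in the row of w3, so w3 leaves.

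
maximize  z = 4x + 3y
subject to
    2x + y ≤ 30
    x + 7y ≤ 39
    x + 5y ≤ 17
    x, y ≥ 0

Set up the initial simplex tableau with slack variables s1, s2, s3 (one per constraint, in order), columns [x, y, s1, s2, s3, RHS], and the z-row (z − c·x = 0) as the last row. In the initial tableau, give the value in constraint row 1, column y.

1

Constraint 1 has coefficient 1 on y.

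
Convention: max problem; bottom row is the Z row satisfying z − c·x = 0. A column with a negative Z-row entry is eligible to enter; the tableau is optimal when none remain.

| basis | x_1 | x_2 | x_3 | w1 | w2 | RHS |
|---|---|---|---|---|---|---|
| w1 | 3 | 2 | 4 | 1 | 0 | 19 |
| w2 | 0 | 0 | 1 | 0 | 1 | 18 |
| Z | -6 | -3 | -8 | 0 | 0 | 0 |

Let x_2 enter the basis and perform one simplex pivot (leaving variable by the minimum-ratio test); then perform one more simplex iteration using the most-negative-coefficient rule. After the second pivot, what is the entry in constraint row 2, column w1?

-1/4

Ratio test on column x_2 — row 1: 19/2 = 19/2; row 2: entry 0 ≤ 0. Minimum is 19/2 at row 1 (w1 leaves); pivot element 2.
Divide row 1 by 2; eliminate column x_2 from the other rows.
Second iteration: most negative Z-row entry is -2 in column x_3, so x_3 enters.
Ratio test on column x_3 — row 1: (19/2)/2 = 19/4; row 2: 18/1 = 18. Minimum is 19/4 at row 1 (x_2 leaves); pivot element 2.
Divide row 1 by 2; eliminate column x_3 from the other rows.
After both pivots, the entry at constraint row 2, column w1 is -1/4.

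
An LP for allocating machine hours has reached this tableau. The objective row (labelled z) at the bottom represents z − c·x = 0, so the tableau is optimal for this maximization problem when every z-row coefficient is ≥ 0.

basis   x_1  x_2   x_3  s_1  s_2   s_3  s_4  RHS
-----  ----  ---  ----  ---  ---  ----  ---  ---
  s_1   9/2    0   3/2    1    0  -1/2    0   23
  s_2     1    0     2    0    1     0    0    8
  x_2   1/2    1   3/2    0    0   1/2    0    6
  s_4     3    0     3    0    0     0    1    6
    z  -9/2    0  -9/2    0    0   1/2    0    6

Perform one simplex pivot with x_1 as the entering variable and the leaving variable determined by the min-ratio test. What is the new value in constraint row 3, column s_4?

Ratio test on column x_1 — row 1: 23/(9/2) = 46/9; row 2: 8/1 = 8; row 3: 6/(1/2) = 12; row 4: 6/3 = 2. Minimum is 2 at row 4 (s_4 leaves); pivot element 3.
Divide row 4 by 3; eliminate column x_1 from the other rows.
Row 3 update in column s_4: 0 − (1/2)·(1/3) = -1/6.

-1/6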